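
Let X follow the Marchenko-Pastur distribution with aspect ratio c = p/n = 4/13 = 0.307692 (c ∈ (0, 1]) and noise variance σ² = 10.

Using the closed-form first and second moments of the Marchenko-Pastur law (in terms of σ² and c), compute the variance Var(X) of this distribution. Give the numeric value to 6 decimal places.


Recall the MP moments m_1 = E[X] = σ² and m_2 = E[X²] = σ⁴ (1 + c).
m_1 = E[X] = σ² = 10, so m_1² = 100.
m_2 = E[X²] = σ⁴ (1 + c) = 100 · (1 + 0.307692) = 100 · 1.307692 = 130.769231.
(Note m_2 − m_1² simplifies to c · σ⁴ = 0.307692 · 100.)

Var(X) = m_2 − m_1² = 130.769231 − 100 = 30.769231.


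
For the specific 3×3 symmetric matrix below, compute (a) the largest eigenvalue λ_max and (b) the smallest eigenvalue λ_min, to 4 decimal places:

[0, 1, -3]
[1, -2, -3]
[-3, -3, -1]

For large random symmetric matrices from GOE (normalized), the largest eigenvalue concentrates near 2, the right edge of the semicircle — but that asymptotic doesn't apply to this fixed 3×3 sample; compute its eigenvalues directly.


Since M is real symmetric, all three eigenvalues are real; they are the roots of det(λI − M) = λ³ − (tr M) λ² + s λ − det M, where s is the sum of the principal 2×2 minors.
tr M = 0 + (-2) + (-1) = -3.
s = (0·(-2) − 1²) + (0·(-1) − (-3)²) + ((-2)·(-1) − (-3)²) = -1 + (-9) + (-7) = -17.
det M (expand along row 1) = 0·(-7) − 1·(-10) + (-3)·(-9) = 37.
Characteristic polynomial: λ³ + 3λ² − 17λ − 37 = 0.
Substitute λ = y + (tr M)/3 = y − 1.000000 to remove the quadratic term: y³ + p·y + q = 0 with p = s − (tr M)²/3 = -20.000000 and q = −2(tr M)³/27 + (tr M)·s/3 − det M = -18.000000.
Three real roots ⇒ use the trigonometric (Viète) form: r = 2√(−p/3) = 5.163978, φ = arccos(3q/(p·r)) = arccos(0.522853) = 1.020602 rad.
y_k = r·cos(φ/3 − 2πk/3) for k = 0, 1, 2 gives y = 4.868018, -0.941763, -3.926255.
λ_k = y_k − 1.000000 gives λ = 3.8680, -1.9418, -4.9263 (check: the sum is -3.0000 = tr M).

Hence λ_max = 3.8680 and λ_min = -4.9263.


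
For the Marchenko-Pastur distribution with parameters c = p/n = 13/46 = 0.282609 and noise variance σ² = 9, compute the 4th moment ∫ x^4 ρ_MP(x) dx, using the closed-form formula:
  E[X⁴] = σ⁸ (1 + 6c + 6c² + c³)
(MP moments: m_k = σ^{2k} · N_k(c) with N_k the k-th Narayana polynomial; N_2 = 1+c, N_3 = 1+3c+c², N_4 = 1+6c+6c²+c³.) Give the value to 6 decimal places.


E[X⁴] = σ⁸ (1 + 6c + 6c² + c³) (fourth MP moment). With σ² = 9 (so σ⁸ = 6561) and c = 13/46 = 0.282609: E[X⁴] = 6561 · (1 + 6·0.282609 + 6·(0.282609)² + (0.282609)³) = 6561 · 3.197430.

So E[X^4] = 20978.335097.


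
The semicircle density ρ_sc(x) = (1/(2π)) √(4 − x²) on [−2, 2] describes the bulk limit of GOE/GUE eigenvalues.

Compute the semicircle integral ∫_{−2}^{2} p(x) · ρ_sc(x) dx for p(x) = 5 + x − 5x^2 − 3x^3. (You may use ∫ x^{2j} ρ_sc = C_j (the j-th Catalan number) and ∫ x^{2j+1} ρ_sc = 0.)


Write p(x) = Σ a_i x^i, split into monomials and integrate each against ρ_sc separately.
Using ∫ x^{2j} ρ_sc = C_j = (1/(j+1)) C(2j, j) (Catalan numbers) and ∫ x^{2j+1} ρ_sc = 0 (odd monomials vanish by symmetry):
  i = 0 (even): a_0 · C_{0} = 5 · 1 = 5
  i = 1 (odd): ∫ x^1 ρ_sc = 0 (vanishes)
  i = 2 (even): a_2 · C_{1} = -5 · 1 = -5
  i = 3 (odd): ∫ x^3 ρ_sc = 0 (vanishes)

Summing the contributions: ∫_{−2}^{2} p(x) ρ_sc(x) dx = 5 + (-5) = 0.


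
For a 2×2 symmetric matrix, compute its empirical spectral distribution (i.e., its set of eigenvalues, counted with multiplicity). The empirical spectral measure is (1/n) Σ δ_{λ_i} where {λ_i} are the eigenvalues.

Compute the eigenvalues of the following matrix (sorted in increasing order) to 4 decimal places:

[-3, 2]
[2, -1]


Since M is real symmetric, both eigenvalues are real; they are the roots of det(λI − M) = λ² − (tr M) λ + det M.
tr M = -3 + (-1) = -4.
det M = (-3)·(-1) − 2² = 3 − 4 = -1.
Characteristic polynomial: λ² + 4λ − 1 = 0.
Discriminant Δ = (tr M)² − 4·det M = 16 − (-4) = 20; √Δ = 4.472136.
λ = (tr M ± √Δ)/2 = (-4 ± 4.472136)/2, giving (tr M − √Δ)/2 = -4.2361 and (tr M + √Δ)/2 = 0.2361.

Eigenvalues sorted in increasing order: [-4.2361, 0.2361].


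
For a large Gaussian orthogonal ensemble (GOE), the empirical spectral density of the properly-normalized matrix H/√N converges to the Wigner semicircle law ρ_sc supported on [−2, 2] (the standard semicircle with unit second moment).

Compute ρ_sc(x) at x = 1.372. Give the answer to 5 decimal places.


ρ_sc(x) = (1/(2π)) √(4 − x²). With x = 1.372:
  4 − x² = 4 − (1.372)² = 4 − 1.882384 = 2.117616.
  √(4 − x²) = 1.455203.
  1/(2π) = 0.159155.
  ρ_sc(1.372) = 0.159155 · 1.455203 = 0.231603.

Rounded to 5 decimal places: ρ_sc(1.372) ≈ 0.23160.


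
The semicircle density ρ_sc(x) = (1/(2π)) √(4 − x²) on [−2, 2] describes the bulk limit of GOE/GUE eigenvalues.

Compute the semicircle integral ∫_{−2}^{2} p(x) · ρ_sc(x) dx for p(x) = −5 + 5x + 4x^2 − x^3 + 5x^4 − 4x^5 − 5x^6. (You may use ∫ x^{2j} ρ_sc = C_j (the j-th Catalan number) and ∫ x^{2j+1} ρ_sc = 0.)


Write p(x) = Σ a_i x^i, split into monomials and integrate each against ρ_sc separately.
Using ∫ x^{2j} ρ_sc = C_j = (1/(j+1)) C(2j, j) (Catalan numbers) and ∫ x^{2j+1} ρ_sc = 0 (odd monomials vanish by symmetry):
  i = 0 (even): a_0 · C_{0} = -5 · 1 = -5
  i = 1 (odd): ∫ x^1 ρ_sc = 0 (vanishes)
  i = 2 (even): a_2 · C_{1} = 4 · 1 = 4
  i = 3 (odd): ∫ x^3 ρ_sc = 0 (vanishes)
  i = 4 (even): a_4 · C_{2} = 5 · 2 = 10
  i = 5 (odd): ∫ x^5 ρ_sc = 0 (vanishes)
  i = 6 (even): a_6 · C_{3} = -5 · 5 = -25

Summing the contributions: ∫_{−2}^{2} p(x) ρ_sc(x) dx = (-5) + 4 + 10 + (-25) = -16.


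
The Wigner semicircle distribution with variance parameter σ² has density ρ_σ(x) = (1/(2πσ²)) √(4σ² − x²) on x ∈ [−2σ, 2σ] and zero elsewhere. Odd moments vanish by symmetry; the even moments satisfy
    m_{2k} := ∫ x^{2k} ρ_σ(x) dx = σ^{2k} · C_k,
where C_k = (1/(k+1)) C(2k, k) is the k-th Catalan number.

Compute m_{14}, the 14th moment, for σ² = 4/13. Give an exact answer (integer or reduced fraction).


By the scaled semicircle moment identity, m_{2k} = σ^{2k} · C_k with k = 7.
C_7 = (1/(k+1)) · C(2k, k) = (1/8) · C(14, 7) = (1/8) · 3432 = 429.
σ^{2k} = (σ²)^k = (4/13)^7 = 16384/62748517.

Therefore m_{14} = σ^{14} · C_7 = (16384/62748517) · 429 = 540672/4826809.


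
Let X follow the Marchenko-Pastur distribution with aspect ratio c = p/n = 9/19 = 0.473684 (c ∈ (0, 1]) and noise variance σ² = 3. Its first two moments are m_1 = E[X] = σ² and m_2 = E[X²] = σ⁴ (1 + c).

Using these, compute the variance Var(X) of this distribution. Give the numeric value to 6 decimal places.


m_1 = E[X] = σ² = 3, so m_1² = 9.
m_2 = E[X²] = σ⁴ (1 + c) = 9 · (1 + 0.473684) = 9 · 1.473684 = 13.263158.
(Note m_2 − m_1² simplifies to c · σ⁴ = 0.473684 · 9.)

Var(X) = m_2 − m_1² = 13.263158 − 9 = 4.263158.


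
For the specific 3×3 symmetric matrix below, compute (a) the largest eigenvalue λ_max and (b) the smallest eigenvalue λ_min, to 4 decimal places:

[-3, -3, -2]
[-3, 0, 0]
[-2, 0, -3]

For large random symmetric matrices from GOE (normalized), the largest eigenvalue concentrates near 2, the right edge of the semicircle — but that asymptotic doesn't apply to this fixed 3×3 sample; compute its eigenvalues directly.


Since M is real symmetric, all three eigenvalues are real; they are the roots of det(λI − M) = λ³ − (tr M) λ² + s λ − det M, where s is the sum of the principal 2×2 minors.
tr M = -3 + 0 + (-3) = -6.
s = ((-3)·0 − (-3)²) + ((-3)·(-3) − (-2)²) + (0·(-3) − 0²) = -9 + 5 + 0 = -4.
det M (expand along row 1) = (-3)·0 − (-3)·9 + (-2)·0 = 27.
Characteristic polynomial: λ³ + 6λ² − 4λ − 27 = 0.
Substitute λ = y + (tr M)/3 = y − 2.000000 to remove the quadratic term: y³ + p·y + q = 0 with p = s − (tr M)²/3 = -16.000000 and q = −2(tr M)³/27 + (tr M)·s/3 − det M = -3.000000.
Three real roots ⇒ use the trigonometric (Viète) form: r = 2√(−p/3) = 4.618802, φ = arccos(3q/(p·r)) = arccos(0.121785) = 1.448708 rad.
y_k = r·cos(φ/3 − 2πk/3) for k = 0, 1, 2 gives y = 4.090645, -0.187915, -3.902731.
λ_k = y_k − 2.000000 gives λ = 2.0906, -2.1879, -5.9027 (check: the sum is -6.0000 = tr M).

Hence λ_max = 2.0906 and λ_min = -5.9027.


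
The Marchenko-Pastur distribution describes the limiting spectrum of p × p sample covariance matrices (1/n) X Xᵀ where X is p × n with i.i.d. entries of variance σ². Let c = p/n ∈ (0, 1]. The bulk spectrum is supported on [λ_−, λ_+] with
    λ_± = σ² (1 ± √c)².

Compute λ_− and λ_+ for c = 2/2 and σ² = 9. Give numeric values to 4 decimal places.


c = 2/2 = 1.000000; √c = 1.000000.
λ_− = σ² (1 − √c)² = 9 · (1 − 1.000000)² = 9 · (0.000000)² = 0.000000.
λ_+ = σ² (1 + √c)² = 9 · (1 + 1.000000)² = 9 · (2.000000)² = 36.000000.

Rounded to 4 decimal places: λ_− ≈ 0.0000, λ_+ ≈ 36.0000.


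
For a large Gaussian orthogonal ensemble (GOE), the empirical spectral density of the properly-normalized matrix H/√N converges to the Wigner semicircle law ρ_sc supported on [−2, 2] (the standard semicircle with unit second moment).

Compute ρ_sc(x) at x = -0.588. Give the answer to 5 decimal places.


ρ_sc(x) = (1/(2π)) √(4 − x²). With x = -0.588:
  4 − x² = 4 − (-0.588)² = 4 − 0.345744 = 3.654256.
  √(4 − x²) = 1.911611.
  1/(2π) = 0.159155.
  ρ_sc(-0.588) = 0.159155 · 1.911611 = 0.304242.

Rounded to 5 decimal places: ρ_sc(-0.588) ≈ 0.30424.


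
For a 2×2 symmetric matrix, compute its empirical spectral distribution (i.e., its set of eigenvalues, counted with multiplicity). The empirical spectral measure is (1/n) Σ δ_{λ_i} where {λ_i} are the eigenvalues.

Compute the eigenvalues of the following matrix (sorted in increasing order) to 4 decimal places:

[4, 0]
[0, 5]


Since M is real symmetric, both eigenvalues are real; they are the roots of det(λI − M) = λ² − (tr M) λ + det M.
tr M = 4 + 5 = 9.
det M = 4·5 − 0² = 20 − 0 = 20.
Characteristic polynomial: λ² − 9λ + 20 = 0.
Discriminant Δ = (tr M)² − 4·det M = 81 − 80 = 1; √Δ = 1.000000.
λ = (tr M ± √Δ)/2 = (9 ± 1.000000)/2, giving (tr M − √Δ)/2 = 4.0000 and (tr M + √Δ)/2 = 5.0000.

Eigenvalues sorted in increasing order: [4.0000, 5.0000].


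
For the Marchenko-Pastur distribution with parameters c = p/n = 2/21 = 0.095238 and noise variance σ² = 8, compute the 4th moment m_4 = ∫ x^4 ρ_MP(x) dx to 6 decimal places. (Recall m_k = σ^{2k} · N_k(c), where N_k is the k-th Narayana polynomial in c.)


E[X⁴] = σ⁸ (1 + 6c + 6c² + c³) (fourth MP moment). With σ² = 8 (so σ⁸ = 4096) and c = 2/21 = 0.095238: E[X⁴] = 4096 · (1 + 6·0.095238 + 6·(0.095238)² + (0.095238)³) = 4096 · 1.626714.

So E[X^4] = 6663.021272.


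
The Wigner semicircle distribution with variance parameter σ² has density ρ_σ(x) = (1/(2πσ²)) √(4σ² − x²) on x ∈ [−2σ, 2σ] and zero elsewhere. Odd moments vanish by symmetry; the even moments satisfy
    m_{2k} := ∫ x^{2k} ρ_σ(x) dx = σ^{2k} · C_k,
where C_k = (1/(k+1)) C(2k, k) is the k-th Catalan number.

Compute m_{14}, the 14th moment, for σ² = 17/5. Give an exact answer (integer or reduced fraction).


By the scaled semicircle moment identity, m_{2k} = σ^{2k} · C_k with k = 7.
C_7 = (1/(k+1)) · C(2k, k) = (1/8) · C(14, 7) = (1/8) · 3432 = 429.
σ^{2k} = (σ²)^k = (17/5)^7 = 410338673/78125.

Therefore m_{14} = σ^{14} · C_7 = (410338673/78125) · 429 = 176035290717/78125.


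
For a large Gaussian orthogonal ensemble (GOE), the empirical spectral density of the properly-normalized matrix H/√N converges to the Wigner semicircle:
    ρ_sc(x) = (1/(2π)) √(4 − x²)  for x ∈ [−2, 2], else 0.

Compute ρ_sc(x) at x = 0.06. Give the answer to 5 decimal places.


ρ_sc(x) = (1/(2π)) √(4 − x²). With x = 0.06:
  4 − x² = 4 − (0.06)² = 4 − 0.003600 = 3.996400.
  √(4 − x²) = 1.999100.
  1/(2π) = 0.159155.
  ρ_sc(0.06) = 0.159155 · 1.999100 = 0.318167.

Rounded to 5 decimal places: ρ_sc(0.06) ≈ 0.31817.


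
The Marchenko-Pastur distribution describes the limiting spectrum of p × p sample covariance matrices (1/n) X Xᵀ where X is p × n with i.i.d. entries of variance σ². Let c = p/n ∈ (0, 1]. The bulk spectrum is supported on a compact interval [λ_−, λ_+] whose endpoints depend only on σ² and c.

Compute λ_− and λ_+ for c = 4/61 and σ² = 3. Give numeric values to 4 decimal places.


c = 4/61 = 0.065574; √c = 0.256074.
λ_− = σ² (1 − √c)² = 3 · (1 − 0.256074)² = 3 · (0.743926)² = 1.660279.
λ_+ = σ² (1 + √c)² = 3 · (1 + 0.256074)² = 3 · (1.256074)² = 4.733164.

Rounded to 4 decimal places: λ_− ≈ 1.6603, λ_+ ≈ 4.7332.


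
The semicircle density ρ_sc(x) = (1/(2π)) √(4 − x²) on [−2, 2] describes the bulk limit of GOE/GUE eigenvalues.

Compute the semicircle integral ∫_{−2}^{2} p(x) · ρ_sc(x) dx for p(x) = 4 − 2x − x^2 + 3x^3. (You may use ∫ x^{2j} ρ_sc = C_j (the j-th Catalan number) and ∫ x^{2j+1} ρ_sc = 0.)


Write p(x) = Σ a_i x^i, split into monomials and integrate each against ρ_sc separately.
Using ∫ x^{2j} ρ_sc = C_j = (1/(j+1)) C(2j, j) (Catalan numbers) and ∫ x^{2j+1} ρ_sc = 0 (odd monomials vanish by symmetry):
  i = 0 (even): a_0 · C_{0} = 4 · 1 = 4
  i = 1 (odd): ∫ x^1 ρ_sc = 0 (vanishes)
  i = 2 (even): a_2 · C_{1} = -1 · 1 = -1
  i = 3 (odd): ∫ x^3 ρ_sc = 0 (vanishes)

Summing the contributions: ∫_{−2}^{2} p(x) ρ_sc(x) dx = 4 + (-1) = 3.


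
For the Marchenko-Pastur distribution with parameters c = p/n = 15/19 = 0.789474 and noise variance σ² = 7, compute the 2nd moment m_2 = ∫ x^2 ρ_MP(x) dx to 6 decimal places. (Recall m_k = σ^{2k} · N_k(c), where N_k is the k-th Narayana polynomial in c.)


E[X²] = σ⁴ (1 + c) (second MP moment). With σ² = 7 (so σ⁴ = 49) and c = 15/19 = 0.789474: E[X²] = 49 · (1 + 0.789474) = 49 · 1.789474.

So E[X^2] = 87.684211.


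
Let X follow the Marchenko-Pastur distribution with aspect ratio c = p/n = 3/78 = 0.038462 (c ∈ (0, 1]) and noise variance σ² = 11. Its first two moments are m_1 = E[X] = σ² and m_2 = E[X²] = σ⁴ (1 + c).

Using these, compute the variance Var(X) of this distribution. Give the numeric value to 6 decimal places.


m_1 = E[X] = σ² = 11, so m_1² = 121.
m_2 = E[X²] = σ⁴ (1 + c) = 121 · (1 + 0.038462) = 121 · 1.038462 = 125.653846.
(Note m_2 − m_1² simplifies to c · σ⁴ = 0.038462 · 121.)

Var(X) = m_2 − m_1² = 125.653846 − 121 = 4.653846.


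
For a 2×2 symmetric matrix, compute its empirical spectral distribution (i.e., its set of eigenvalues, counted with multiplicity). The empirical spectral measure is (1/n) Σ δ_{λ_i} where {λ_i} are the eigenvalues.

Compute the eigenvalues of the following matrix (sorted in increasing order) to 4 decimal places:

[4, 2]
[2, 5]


Since M is real symmetric, both eigenvalues are real; they are the roots of det(λI − M) = λ² − (tr M) λ + det M.
tr M = 4 + 5 = 9.
det M = 4·5 − 2² = 20 − 4 = 16.
Characteristic polynomial: λ² − 9λ + 16 = 0.
Discriminant Δ = (tr M)² − 4·det M = 81 − 64 = 17; √Δ = 4.123106.
λ = (tr M ± √Δ)/2 = (9 ± 4.123106)/2, giving (tr M − √Δ)/2 = 2.4384 and (tr M + √Δ)/2 = 6.5616.

Eigenvalues sorted in increasing order: [2.4384, 6.5616].


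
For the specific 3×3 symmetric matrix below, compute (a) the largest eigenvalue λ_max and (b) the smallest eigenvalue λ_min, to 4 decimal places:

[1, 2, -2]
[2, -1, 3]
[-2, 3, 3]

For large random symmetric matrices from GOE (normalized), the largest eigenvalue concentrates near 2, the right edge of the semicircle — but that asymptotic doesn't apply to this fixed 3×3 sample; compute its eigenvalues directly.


Since M is real symmetric, all three eigenvalues are real; they are the roots of det(λI − M) = λ³ − (tr M) λ² + s λ − det M, where s is the sum of the principal 2×2 minors.
tr M = 1 + (-1) + 3 = 3.
s = (1·(-1) − 2²) + (1·3 − (-2)²) + ((-1)·3 − 3²) = -5 + (-1) + (-12) = -18.
det M (expand along row 1) = 1·(-12) − 2·12 + (-2)·4 = -44.
Characteristic polynomial: λ³ − 3λ² − 18λ + 44 = 0.
Substitute λ = y + (tr M)/3 = y + 1.000000 to remove the quadratic term: y³ + p·y + q = 0 with p = s − (tr M)²/3 = -21.000000 and q = −2(tr M)³/27 + (tr M)·s/3 − det M = 24.000000.
Three real roots ⇒ use the trigonometric (Viète) form: r = 2√(−p/3) = 5.291503, φ = arccos(3q/(p·r)) = arccos(-0.647939) = 2.275672 rad.
y_k = r·cos(φ/3 − 2πk/3) for k = 0, 1, 2 gives y = 3.840727, 1.231876, -5.072603.
λ_k = y_k + 1.000000 gives λ = 4.8407, 2.2319, -4.0726 (check: the sum is 3.0000 = tr M).

Hence λ_max = 4.8407 and λ_min = -4.0726.


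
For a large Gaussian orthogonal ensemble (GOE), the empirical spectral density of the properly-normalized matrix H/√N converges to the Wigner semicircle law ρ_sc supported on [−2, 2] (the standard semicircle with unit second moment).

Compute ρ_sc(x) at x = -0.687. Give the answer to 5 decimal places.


ρ_sc(x) = (1/(2π)) √(4 − x²). With x = -0.687:
  4 − x² = 4 − (-0.687)² = 4 − 0.471969 = 3.528031.
  √(4 − x²) = 1.878305.
  1/(2π) = 0.159155.
  ρ_sc(-0.687) = 0.159155 · 1.878305 = 0.298942.

Rounded to 5 decimal places: ρ_sc(-0.687) ≈ 0.29894.


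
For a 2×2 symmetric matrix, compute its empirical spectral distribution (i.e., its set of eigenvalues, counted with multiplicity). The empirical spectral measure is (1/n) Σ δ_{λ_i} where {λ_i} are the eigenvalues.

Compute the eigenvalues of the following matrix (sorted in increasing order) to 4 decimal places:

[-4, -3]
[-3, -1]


Since M is real symmetric, both eigenvalues are real; they are the roots of det(λI − M) = λ² − (tr M) λ + det M.
tr M = -4 + (-1) = -5.
det M = (-4)·(-1) − (-3)² = 4 − 9 = -5.
Characteristic polynomial: λ² + 5λ − 5 = 0.
Discriminant Δ = (tr M)² − 4·det M = 25 − (-20) = 45; √Δ = 6.708204.
λ = (tr M ± √Δ)/2 = (-5 ± 6.708204)/2, giving (tr M − √Δ)/2 = -5.8541 and (tr M + √Δ)/2 = 0.8541.

Eigenvalues sorted in increasing order: [-5.8541, 0.8541].


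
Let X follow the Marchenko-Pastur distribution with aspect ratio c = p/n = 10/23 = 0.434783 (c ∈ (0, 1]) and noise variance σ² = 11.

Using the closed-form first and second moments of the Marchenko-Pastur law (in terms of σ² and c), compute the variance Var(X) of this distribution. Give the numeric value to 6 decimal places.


Recall the MP moments m_1 = E[X] = σ² and m_2 = E[X²] = σ⁴ (1 + c).
m_1 = E[X] = σ² = 11, so m_1² = 121.
m_2 = E[X²] = σ⁴ (1 + c) = 121 · (1 + 0.434783) = 121 · 1.434783 = 173.608696.
(Note m_2 − m_1² simplifies to c · σ⁴ = 0.434783 · 121.)

Var(X) = m_2 − m_1² = 173.608696 − 121 = 52.608696.


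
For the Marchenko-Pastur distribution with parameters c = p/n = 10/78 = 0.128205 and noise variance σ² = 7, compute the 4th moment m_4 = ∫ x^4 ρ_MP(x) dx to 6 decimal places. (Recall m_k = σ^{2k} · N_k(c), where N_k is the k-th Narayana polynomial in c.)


E[X⁴] = σ⁸ (1 + 6c + 6c² + c³) (fourth MP moment). With σ² = 7 (so σ⁸ = 2401) and c = 10/78 = 0.128205: E[X⁴] = 2401 · (1 + 6·0.128205 + 6·(0.128205)² + (0.128205)³) = 2401 · 1.869957.

So E[X^4] = 4489.767596.


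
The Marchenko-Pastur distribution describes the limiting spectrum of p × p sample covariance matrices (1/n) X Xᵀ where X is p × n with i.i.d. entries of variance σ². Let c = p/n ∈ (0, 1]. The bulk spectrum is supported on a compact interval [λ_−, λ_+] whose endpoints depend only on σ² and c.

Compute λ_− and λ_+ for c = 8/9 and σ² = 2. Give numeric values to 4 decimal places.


c = 8/9 = 0.888889; √c = 0.942809.
λ_− = σ² (1 − √c)² = 2 · (1 − 0.942809)² = 2 · (0.057191)² = 0.006542.
λ_+ = σ² (1 + √c)² = 2 · (1 + 0.942809)² = 2 · (1.942809)² = 7.549014.

Rounded to 4 decimal places: λ_− ≈ 0.0065, λ_+ ≈ 7.5490.


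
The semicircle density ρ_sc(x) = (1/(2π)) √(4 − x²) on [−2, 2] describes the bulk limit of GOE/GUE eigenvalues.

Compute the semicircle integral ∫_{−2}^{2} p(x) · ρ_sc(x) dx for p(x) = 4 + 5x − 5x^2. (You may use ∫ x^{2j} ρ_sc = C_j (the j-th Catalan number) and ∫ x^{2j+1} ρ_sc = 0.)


Write p(x) = Σ a_i x^i, split into monomials and integrate each against ρ_sc separately.
Using ∫ x^{2j} ρ_sc = C_j = (1/(j+1)) C(2j, j) (Catalan numbers) and ∫ x^{2j+1} ρ_sc = 0 (odd monomials vanish by symmetry):
  i = 0 (even): a_0 · C_{0} = 4 · 1 = 4
  i = 1 (odd): ∫ x^1 ρ_sc = 0 (vanishes)
  i = 2 (even): a_2 · C_{1} = -5 · 1 = -5

Summing the contributions: ∫_{−2}^{2} p(x) ρ_sc(x) dx = 4 + (-5) = -1.


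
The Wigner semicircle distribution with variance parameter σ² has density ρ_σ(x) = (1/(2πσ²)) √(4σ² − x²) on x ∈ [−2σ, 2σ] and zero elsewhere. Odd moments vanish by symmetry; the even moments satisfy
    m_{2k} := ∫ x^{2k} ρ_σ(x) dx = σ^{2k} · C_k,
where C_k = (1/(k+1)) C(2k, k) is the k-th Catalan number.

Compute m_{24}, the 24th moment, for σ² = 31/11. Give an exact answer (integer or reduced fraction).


By the scaled semicircle moment identity, m_{2k} = σ^{2k} · C_k with k = 12.
C_12 = (1/(k+1)) · C(2k, k) = (1/13) · C(24, 12) = (1/13) · 2704156 = 208012.
σ^{2k} = (σ²)^k = (31/11)^12 = 787662783788549761/3138428376721.

Therefore m_{24} = σ^{24} · C_12 = (787662783788549761/3138428376721) · 208012 = 163843310981423812885132/3138428376721.


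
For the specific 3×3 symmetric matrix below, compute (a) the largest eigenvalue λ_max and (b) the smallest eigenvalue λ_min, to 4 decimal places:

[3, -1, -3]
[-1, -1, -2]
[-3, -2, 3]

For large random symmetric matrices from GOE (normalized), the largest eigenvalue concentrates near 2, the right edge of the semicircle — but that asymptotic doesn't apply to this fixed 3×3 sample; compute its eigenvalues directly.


Since M is real symmetric, all three eigenvalues are real; they are the roots of det(λI − M) = λ³ − (tr M) λ² + s λ − det M, where s is the sum of the principal 2×2 minors.
tr M = 3 + (-1) + 3 = 5.
s = (3·(-1) − (-1)²) + (3·3 − (-3)²) + ((-1)·3 − (-2)²) = -4 + 0 + (-7) = -11.
det M (expand along row 1) = 3·(-7) − (-1)·(-9) + (-3)·(-1) = -27.
Characteristic polynomial: λ³ − 5λ² − 11λ + 27 = 0.
Substitute λ = y + (tr M)/3 = y + 1.666667 to remove the quadratic term: y³ + p·y + q = 0 with p = s − (tr M)²/3 = -19.333333 and q = −2(tr M)³/27 + (tr M)·s/3 − det M = -0.592593.
Three real roots ⇒ use the trigonometric (Viète) form: r = 2√(−p/3) = 5.077182, φ = arccos(3q/(p·r)) = arccos(0.018111) = 1.552684 rad.
y_k = r·cos(φ/3 − 2πk/3) for k = 0, 1, 2 gives y = 4.412215, -0.030653, -4.381562.
λ_k = y_k + 1.666667 gives λ = 6.0789, 1.6360, -2.7149 (check: the sum is 5.0000 = tr M).

Hence λ_max = 6.0789 and λ_min = -2.7149.


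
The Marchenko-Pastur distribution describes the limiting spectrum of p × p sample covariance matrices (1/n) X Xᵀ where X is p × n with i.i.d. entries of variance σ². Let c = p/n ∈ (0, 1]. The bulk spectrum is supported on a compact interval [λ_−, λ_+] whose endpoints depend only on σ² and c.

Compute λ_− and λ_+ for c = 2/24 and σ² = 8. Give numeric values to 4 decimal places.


c = 2/24 = 0.083333; √c = 0.288675.
λ_− = σ² (1 − √c)² = 8 · (1 − 0.288675)² = 8 · (0.711325)² = 4.047865.
λ_+ = σ² (1 + √c)² = 8 · (1 + 0.288675)² = 8 · (1.288675)² = 13.285469.

Rounded to 4 decimal places: λ_− ≈ 4.0479, λ_+ ≈ 13.2855.


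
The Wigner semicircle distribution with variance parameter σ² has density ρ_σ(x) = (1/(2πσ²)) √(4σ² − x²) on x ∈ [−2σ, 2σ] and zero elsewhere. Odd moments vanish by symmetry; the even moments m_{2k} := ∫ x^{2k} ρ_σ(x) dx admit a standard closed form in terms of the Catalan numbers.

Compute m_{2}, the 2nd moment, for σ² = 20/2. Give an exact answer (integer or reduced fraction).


By the scaled semicircle moment identity, m_{2k} = σ^{2k} · C_k with k = 1.
C_1 = (1/(k+1)) · C(2k, k) = (1/2) · C(2, 1) = (1/2) · 2 = 1.
σ^{2k} = (σ²)^k = (20/2)^1 = 10.

Therefore m_{2} = σ^{2} · C_1 = 10 · 1 = 10.


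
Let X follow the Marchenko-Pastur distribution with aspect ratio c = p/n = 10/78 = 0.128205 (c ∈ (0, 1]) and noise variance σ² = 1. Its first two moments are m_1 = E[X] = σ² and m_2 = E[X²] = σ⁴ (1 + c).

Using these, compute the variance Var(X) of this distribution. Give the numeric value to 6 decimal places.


m_1 = E[X] = σ² = 1, so m_1² = 1.
m_2 = E[X²] = σ⁴ (1 + c) = 1 · (1 + 0.128205) = 1 · 1.128205 = 1.128205.
(Note m_2 − m_1² simplifies to c · σ⁴ = 0.128205 · 1.)

Var(X) = m_2 − m_1² = 1.128205 − 1 = 0.128205.


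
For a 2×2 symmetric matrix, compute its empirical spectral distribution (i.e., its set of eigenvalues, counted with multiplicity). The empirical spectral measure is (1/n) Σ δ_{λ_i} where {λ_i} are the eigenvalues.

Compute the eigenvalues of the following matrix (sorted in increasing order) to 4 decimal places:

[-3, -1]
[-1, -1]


Since M is real symmetric, both eigenvalues are real; they are the roots of det(λI − M) = λ² − (tr M) λ + det M.
tr M = -3 + (-1) = -4.
det M = (-3)·(-1) − (-1)² = 3 − 1 = 2.
Characteristic polynomial: λ² + 4λ + 2 = 0.
Discriminant Δ = (tr M)² − 4·det M = 16 − 8 = 8; √Δ = 2.828427.
λ = (tr M ± √Δ)/2 = (-4 ± 2.828427)/2, giving (tr M − √Δ)/2 = -3.4142 and (tr M + √Δ)/2 = -0.5858.

Eigenvalues sorted in increasing order: [-3.4142, -0.5858].


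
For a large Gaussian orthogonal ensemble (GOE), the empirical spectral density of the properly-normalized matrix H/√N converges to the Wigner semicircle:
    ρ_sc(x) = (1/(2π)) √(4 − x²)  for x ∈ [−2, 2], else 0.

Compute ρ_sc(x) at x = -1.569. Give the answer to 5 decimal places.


ρ_sc(x) = (1/(2π)) √(4 − x²). With x = -1.569:
  4 − x² = 4 − (-1.569)² = 4 − 2.461761 = 1.538239.
  √(4 − x²) = 1.240258.
  1/(2π) = 0.159155.
  ρ_sc(-1.569) = 0.159155 · 1.240258 = 0.197393.

Rounded to 5 decimal places: ρ_sc(-1.569) ≈ 0.19739.


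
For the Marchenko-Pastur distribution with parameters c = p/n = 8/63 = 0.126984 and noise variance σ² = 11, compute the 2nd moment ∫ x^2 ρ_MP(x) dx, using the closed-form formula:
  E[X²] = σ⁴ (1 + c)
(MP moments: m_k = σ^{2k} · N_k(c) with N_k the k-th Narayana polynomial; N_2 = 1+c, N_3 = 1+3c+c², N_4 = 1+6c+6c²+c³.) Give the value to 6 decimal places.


E[X²] = σ⁴ (1 + c) (second MP moment). With σ² = 11 (so σ⁴ = 121) and c = 8/63 = 0.126984: E[X²] = 121 · (1 + 0.126984) = 121 · 1.126984.

So E[X^2] = 136.365079.


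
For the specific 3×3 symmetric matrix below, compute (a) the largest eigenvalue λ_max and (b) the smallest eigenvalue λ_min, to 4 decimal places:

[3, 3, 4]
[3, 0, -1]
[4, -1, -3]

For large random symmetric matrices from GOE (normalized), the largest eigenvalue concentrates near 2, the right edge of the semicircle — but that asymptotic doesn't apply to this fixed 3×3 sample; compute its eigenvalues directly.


Since M is real symmetric, all three eigenvalues are real; they are the roots of det(λI − M) = λ³ − (tr M) λ² + s λ − det M, where s is the sum of the principal 2×2 minors.
tr M = 3 + 0 + (-3) = 0.
s = (3·0 − 3²) + (3·(-3) − 4²) + (0·(-3) − (-1)²) = -9 + (-25) + (-1) = -35.
det M (expand along row 1) = 3·(-1) − 3·(-5) + 4·(-3) = 0.
Characteristic polynomial: λ³ − 35λ = 0.
Substitute λ = y + (tr M)/3 = y + 0.000000 to remove the quadratic term: y³ + p·y + q = 0 with p = s − (tr M)²/3 = -35.000000 and q = −2(tr M)³/27 + (tr M)·s/3 − det M = 0.000000.
Three real roots ⇒ use the trigonometric (Viète) form: r = 2√(−p/3) = 6.831301, φ = arccos(3q/(p·r)) = arccos(0.000000) = 1.570796 rad.
y_k = r·cos(φ/3 − 2πk/3) for k = 0, 1, 2 gives y = 5.916080, 0.000000, -5.916080.
λ_k = y_k + 0.000000 gives λ = 5.9161, 0.0000, -5.9161 (check: the sum is 0.0000 = tr M).

Hence λ_max = 5.9161 and λ_min = -5.9161.


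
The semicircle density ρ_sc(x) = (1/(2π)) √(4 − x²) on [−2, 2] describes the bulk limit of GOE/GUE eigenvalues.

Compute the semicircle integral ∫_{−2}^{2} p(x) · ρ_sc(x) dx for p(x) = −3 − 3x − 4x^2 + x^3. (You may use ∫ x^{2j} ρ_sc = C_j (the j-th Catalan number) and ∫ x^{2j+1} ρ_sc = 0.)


Write p(x) = Σ a_i x^i, split into monomials and integrate each against ρ_sc separately.
Using ∫ x^{2j} ρ_sc = C_j = (1/(j+1)) C(2j, j) (Catalan numbers) and ∫ x^{2j+1} ρ_sc = 0 (odd monomials vanish by symmetry):
  i = 0 (even): a_0 · C_{0} = -3 · 1 = -3
  i = 1 (odd): ∫ x^1 ρ_sc = 0 (vanishes)
  i = 2 (even): a_2 · C_{1} = -4 · 1 = -4
  i = 3 (odd): ∫ x^3 ρ_sc = 0 (vanishes)

Summing the contributions: ∫_{−2}^{2} p(x) ρ_sc(x) dx = (-3) + (-4) = -7.


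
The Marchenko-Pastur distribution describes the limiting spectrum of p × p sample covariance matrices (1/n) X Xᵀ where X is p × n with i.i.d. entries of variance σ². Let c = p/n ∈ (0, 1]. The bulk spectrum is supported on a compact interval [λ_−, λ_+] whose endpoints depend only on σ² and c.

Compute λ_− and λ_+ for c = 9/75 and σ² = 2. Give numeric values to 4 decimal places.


c = 9/75 = 0.120000; √c = 0.346410.
λ_− = σ² (1 − √c)² = 2 · (1 − 0.346410)² = 2 · (0.653590)² = 0.854359.
λ_+ = σ² (1 + √c)² = 2 · (1 + 0.346410)² = 2 · (1.346410)² = 3.625641.

Rounded to 4 decimal places: λ_− ≈ 0.8544, λ_+ ≈ 3.6256.


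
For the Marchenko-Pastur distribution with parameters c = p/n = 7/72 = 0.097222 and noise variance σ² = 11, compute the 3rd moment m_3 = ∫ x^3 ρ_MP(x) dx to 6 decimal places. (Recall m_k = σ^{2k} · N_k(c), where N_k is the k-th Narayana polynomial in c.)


E[X³] = σ⁶ (1 + 3c + c²) (third MP moment). With σ² = 11 (so σ⁶ = 1331) and c = 7/72 = 0.097222: E[X³] = 1331 · (1 + 3·0.097222 + (0.097222)²) = 1331 · 1.301119.

So E[X^3] = 1731.789159.


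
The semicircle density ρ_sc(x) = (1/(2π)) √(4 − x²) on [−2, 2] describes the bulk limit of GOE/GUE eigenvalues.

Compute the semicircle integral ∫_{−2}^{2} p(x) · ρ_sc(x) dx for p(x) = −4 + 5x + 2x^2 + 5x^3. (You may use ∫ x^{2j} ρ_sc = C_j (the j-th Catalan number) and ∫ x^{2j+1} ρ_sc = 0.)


Write p(x) = Σ a_i x^i, split into monomials and integrate each against ρ_sc separately.
Using ∫ x^{2j} ρ_sc = C_j = (1/(j+1)) C(2j, j) (Catalan numbers) and ∫ x^{2j+1} ρ_sc = 0 (odd monomials vanish by symmetry):
  i = 0 (even): a_0 · C_{0} = -4 · 1 = -4
  i = 1 (odd): ∫ x^1 ρ_sc = 0 (vanishes)
  i = 2 (even): a_2 · C_{1} = 2 · 1 = 2
  i = 3 (odd): ∫ x^3 ρ_sc = 0 (vanishes)

Summing the contributions: ∫_{−2}^{2} p(x) ρ_sc(x) dx = (-4) + 2 = -2.


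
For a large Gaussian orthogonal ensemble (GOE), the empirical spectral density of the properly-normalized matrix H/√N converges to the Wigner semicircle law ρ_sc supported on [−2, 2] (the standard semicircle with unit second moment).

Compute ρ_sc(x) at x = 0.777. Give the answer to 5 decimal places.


ρ_sc(x) = (1/(2π)) √(4 − x²). With x = 0.777:
  4 − x² = 4 − (0.777)² = 4 − 0.603729 = 3.396271.
  √(4 − x²) = 1.842897.
  1/(2π) = 0.159155.
  ρ_sc(0.777) = 0.159155 · 1.842897 = 0.293306.

Rounded to 5 decimal places: ρ_sc(0.777) ≈ 0.29331.


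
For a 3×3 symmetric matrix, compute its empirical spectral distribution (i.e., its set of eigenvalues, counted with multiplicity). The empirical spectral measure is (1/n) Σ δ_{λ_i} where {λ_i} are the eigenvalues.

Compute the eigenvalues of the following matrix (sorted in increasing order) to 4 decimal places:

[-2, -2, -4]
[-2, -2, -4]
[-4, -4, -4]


Since M is real symmetric, all three eigenvalues are real; they are the roots of det(λI − M) = λ³ − (tr M) λ² + s λ − det M, where s is the sum of the principal 2×2 minors.
tr M = -2 + (-2) + (-4) = -8.
s = ((-2)·(-2) − (-2)²) + ((-2)·(-4) − (-4)²) + ((-2)·(-4) − (-4)²) = 0 + (-8) + (-8) = -16.
det M (expand along row 1) = (-2)·(-8) − (-2)·(-8) + (-4)·0 = 0.
Characteristic polynomial: λ³ + 8λ² − 16λ = 0.
Substitute λ = y + (tr M)/3 = y − 2.666667 to remove the quadratic term: y³ + p·y + q = 0 with p = s − (tr M)²/3 = -37.333333 and q = −2(tr M)³/27 + (tr M)·s/3 − det M = 80.592593.
Three real roots ⇒ use the trigonometric (Viète) form: r = 2√(−p/3) = 7.055337, φ = arccos(3q/(p·r)) = arccos(-0.917914) = 2.733586 rad.
y_k = r·cos(φ/3 − 2πk/3) for k = 0, 1, 2 gives y = 4.323521, 2.666667, -6.990188.
λ_k = y_k − 2.666667 gives λ = 1.6569, 0.0000, -9.6569 (check: the sum is -8.0000 = tr M).

Eigenvalues sorted in increasing order: [-9.6569, 0.0000, 1.6569].


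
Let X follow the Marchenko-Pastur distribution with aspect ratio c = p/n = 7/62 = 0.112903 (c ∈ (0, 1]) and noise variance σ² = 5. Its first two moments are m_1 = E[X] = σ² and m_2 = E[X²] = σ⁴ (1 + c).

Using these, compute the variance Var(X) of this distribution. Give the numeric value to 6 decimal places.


m_1 = E[X] = σ² = 5, so m_1² = 25.
m_2 = E[X²] = σ⁴ (1 + c) = 25 · (1 + 0.112903) = 25 · 1.112903 = 27.822581.
(Note m_2 − m_1² simplifies to c · σ⁴ = 0.112903 · 25.)

Var(X) = m_2 − m_1² = 27.822581 − 25 = 2.822581.


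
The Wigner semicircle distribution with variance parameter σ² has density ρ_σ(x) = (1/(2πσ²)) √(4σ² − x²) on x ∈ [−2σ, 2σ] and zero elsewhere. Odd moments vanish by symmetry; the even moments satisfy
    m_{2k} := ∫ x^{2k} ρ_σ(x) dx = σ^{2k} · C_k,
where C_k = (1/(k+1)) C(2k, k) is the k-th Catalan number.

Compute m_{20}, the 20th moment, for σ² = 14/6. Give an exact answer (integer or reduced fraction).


By the scaled semicircle moment identity, m_{2k} = σ^{2k} · C_k with k = 10.
C_10 = (1/(k+1)) · C(2k, k) = (1/11) · C(20, 10) = (1/11) · 184756 = 16796.
σ^{2k} = (σ²)^k = (14/6)^10 = 282475249/59049.

Therefore m_{20} = σ^{20} · C_10 = (282475249/59049) · 16796 = 4744454282204/59049.


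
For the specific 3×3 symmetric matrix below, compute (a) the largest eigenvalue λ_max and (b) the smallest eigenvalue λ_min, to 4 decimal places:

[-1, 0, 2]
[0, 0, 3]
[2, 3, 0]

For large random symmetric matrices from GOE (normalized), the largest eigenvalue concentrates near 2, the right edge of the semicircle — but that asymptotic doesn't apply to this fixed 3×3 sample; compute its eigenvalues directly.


Since M is real symmetric, all three eigenvalues are real; they are the roots of det(λI − M) = λ³ − (tr M) λ² + s λ − det M, where s is the sum of the principal 2×2 minors.
tr M = -1 + 0 + 0 = -1.
s = ((-1)·0 − 0²) + ((-1)·0 − 2²) + (0·0 − 3²) = 0 + (-4) + (-9) = -13.
det M (expand along row 1) = (-1)·(-9) − 0·(-6) + 2·0 = 9.
Characteristic polynomial: λ³ + λ² − 13λ − 9 = 0.
Substitute λ = y + (tr M)/3 = y − 0.333333 to remove the quadratic term: y³ + p·y + q = 0 with p = s − (tr M)²/3 = -13.333333 and q = −2(tr M)³/27 + (tr M)·s/3 − det M = -4.592593.
Three real roots ⇒ use the trigonometric (Viète) form: r = 2√(−p/3) = 4.216370, φ = arccos(3q/(p·r)) = arccos(0.245077) = 1.323198 rad.
y_k = r·cos(φ/3 − 2πk/3) for k = 0, 1, 2 gives y = 3.812852, -0.347594, -3.465257.
λ_k = y_k − 0.333333 gives λ = 3.4795, -0.6809, -3.7986 (check: the sum is -1.0000 = tr M).

Hence λ_max = 3.4795 and λ_min = -3.7986.


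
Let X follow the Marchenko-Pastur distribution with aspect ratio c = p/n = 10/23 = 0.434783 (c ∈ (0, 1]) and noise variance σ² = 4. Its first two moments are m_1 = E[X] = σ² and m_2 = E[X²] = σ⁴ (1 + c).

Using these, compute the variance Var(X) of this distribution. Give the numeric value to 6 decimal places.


m_1 = E[X] = σ² = 4, so m_1² = 16.
m_2 = E[X²] = σ⁴ (1 + c) = 16 · (1 + 0.434783) = 16 · 1.434783 = 22.956522.
(Note m_2 − m_1² simplifies to c · σ⁴ = 0.434783 · 16.)

Var(X) = m_2 − m_1² = 22.956522 − 16 = 6.956522.


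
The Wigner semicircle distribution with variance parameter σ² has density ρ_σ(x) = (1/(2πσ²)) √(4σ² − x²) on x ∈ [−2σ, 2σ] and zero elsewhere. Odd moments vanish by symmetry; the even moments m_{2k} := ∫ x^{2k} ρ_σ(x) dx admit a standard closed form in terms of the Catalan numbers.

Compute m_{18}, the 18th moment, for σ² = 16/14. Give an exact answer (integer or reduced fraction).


By the scaled semicircle moment identity, m_{2k} = σ^{2k} · C_k with k = 9.
C_9 = (1/(k+1)) · C(2k, k) = (1/10) · C(18, 9) = (1/10) · 48620 = 4862.
σ^{2k} = (σ²)^k = (16/14)^9 = 134217728/40353607.

Therefore m_{18} = σ^{18} · C_9 = (134217728/40353607) · 4862 = 652566593536/40353607.


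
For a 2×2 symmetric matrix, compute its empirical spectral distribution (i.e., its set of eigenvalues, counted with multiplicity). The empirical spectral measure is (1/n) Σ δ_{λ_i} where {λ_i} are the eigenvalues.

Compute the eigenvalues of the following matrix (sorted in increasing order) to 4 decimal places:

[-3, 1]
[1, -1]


Since M is real symmetric, both eigenvalues are real; they are the roots of det(λI − M) = λ² − (tr M) λ + det M.
tr M = -3 + (-1) = -4.
det M = (-3)·(-1) − 1² = 3 − 1 = 2.
Characteristic polynomial: λ² + 4λ + 2 = 0.
Discriminant Δ = (tr M)² − 4·det M = 16 − 8 = 8; √Δ = 2.828427.
λ = (tr M ± √Δ)/2 = (-4 ± 2.828427)/2, giving (tr M − √Δ)/2 = -3.4142 and (tr M + √Δ)/2 = -0.5858.

Eigenvalues sorted in increasing order: [-3.4142, -0.5858].


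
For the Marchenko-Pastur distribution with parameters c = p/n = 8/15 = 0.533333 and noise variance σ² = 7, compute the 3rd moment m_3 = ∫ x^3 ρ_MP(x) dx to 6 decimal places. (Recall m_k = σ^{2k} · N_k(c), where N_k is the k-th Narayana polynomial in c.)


E[X³] = σ⁶ (1 + 3c + c²) (third MP moment). With σ² = 7 (so σ⁶ = 343) and c = 8/15 = 0.533333: E[X³] = 343 · (1 + 3·0.533333 + (0.533333)²) = 343 · 2.884444.

So E[X^3] = 989.364444.


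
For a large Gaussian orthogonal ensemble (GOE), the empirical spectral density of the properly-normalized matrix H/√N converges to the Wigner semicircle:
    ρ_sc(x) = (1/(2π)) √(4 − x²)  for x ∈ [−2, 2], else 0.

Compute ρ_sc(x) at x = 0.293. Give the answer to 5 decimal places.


ρ_sc(x) = (1/(2π)) √(4 − x²). With x = 0.293:
  4 − x² = 4 − (0.293)² = 4 − 0.085849 = 3.914151.
  √(4 − x²) = 1.978421.
  1/(2π) = 0.159155.
  ρ_sc(0.293) = 0.159155 · 1.978421 = 0.314876.

Rounded to 5 decimal places: ρ_sc(0.293) ≈ 0.31488.


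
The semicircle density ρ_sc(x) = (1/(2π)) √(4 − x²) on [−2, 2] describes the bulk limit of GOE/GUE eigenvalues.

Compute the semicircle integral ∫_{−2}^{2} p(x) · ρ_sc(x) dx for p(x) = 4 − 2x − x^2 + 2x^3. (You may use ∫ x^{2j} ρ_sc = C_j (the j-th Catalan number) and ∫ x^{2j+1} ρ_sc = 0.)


Write p(x) = Σ a_i x^i, split into monomials and integrate each against ρ_sc separately.
Using ∫ x^{2j} ρ_sc = C_j = (1/(j+1)) C(2j, j) (Catalan numbers) and ∫ x^{2j+1} ρ_sc = 0 (odd monomials vanish by symmetry):
  i = 0 (even): a_0 · C_{0} = 4 · 1 = 4
  i = 1 (odd): ∫ x^1 ρ_sc = 0 (vanishes)
  i = 2 (even): a_2 · C_{1} = -1 · 1 = -1
  i = 3 (odd): ∫ x^3 ρ_sc = 0 (vanishes)

Summing the contributions: ∫_{−2}^{2} p(x) ρ_sc(x) dx = 4 + (-1) = 3.


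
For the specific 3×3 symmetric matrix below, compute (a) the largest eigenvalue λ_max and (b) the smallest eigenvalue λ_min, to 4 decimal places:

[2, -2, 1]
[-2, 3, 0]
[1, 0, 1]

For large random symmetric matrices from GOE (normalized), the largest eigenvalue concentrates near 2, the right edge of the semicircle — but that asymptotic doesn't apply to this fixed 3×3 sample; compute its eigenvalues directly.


Since M is real symmetric, all three eigenvalues are real; they are the roots of det(λI − M) = λ³ − (tr M) λ² + s λ − det M, where s is the sum of the principal 2×2 minors.
tr M = 2 + 3 + 1 = 6.
s = (2·3 − (-2)²) + (2·1 − 1²) + (3·1 − 0²) = 2 + 1 + 3 = 6.
det M (expand along row 1) = 2·3 − (-2)·(-2) + 1·(-3) = -1.
Characteristic polynomial: λ³ − 6λ² + 6λ + 1 = 0.
Substitute λ = y + (tr M)/3 = y + 2.000000 to remove the quadratic term: y³ + p·y + q = 0 with p = s − (tr M)²/3 = -6.000000 and q = −2(tr M)³/27 + (tr M)·s/3 − det M = -3.000000.
Three real roots ⇒ use the trigonometric (Viète) form: r = 2√(−p/3) = 2.828427, φ = arccos(3q/(p·r)) = arccos(0.530330) = 1.011806 rad.
y_k = r·cos(φ/3 − 2πk/3) for k = 0, 1, 2 gives y = 2.669079, -0.523976, -2.145103.
λ_k = y_k + 2.000000 gives λ = 4.6691, 1.4760, -0.1451 (check: the sum is 6.0000 = tr M).

Hence λ_max = 4.6691 and λ_min = -0.1451.
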